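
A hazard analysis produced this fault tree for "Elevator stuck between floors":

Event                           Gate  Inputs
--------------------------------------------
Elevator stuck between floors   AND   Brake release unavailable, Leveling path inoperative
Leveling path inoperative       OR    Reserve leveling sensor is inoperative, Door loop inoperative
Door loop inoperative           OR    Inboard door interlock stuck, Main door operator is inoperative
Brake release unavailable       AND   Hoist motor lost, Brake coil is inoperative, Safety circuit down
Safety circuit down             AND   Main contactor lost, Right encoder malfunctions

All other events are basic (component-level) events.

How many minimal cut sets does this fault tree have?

3

Safety circuit down [AND]: one cut set from each child combined → 1 × 1 = 1 cut set(s).
Brake release unavailable [AND]: one cut set from each child combined → 1 × 1 × 1 = 1 cut set(s).
Door loop inoperative [OR]: union of children's cut sets → 2 cut set(s).
Leveling path inoperative [OR]: union of children's cut sets → 3 cut set(s).
Elevator stuck between floors [AND]: one cut set from each child combined → 1 × 3 = 3 cut set(s).
Minimal cut sets: {Brake coil is inoperative, Hoist motor lost, Main contactor lost, Reserve leveling sensor is inoperative, Right encoder malfunctions}; {Brake coil is inoperative, Hoist motor lost, Inboard door interlock stuck, Main contactor lost, Right encoder malfunctions}; {Brake coil is inoperative, Hoist motor lost, Main contactor lost, Main door operator is inoperative, Right encoder malfunctions}.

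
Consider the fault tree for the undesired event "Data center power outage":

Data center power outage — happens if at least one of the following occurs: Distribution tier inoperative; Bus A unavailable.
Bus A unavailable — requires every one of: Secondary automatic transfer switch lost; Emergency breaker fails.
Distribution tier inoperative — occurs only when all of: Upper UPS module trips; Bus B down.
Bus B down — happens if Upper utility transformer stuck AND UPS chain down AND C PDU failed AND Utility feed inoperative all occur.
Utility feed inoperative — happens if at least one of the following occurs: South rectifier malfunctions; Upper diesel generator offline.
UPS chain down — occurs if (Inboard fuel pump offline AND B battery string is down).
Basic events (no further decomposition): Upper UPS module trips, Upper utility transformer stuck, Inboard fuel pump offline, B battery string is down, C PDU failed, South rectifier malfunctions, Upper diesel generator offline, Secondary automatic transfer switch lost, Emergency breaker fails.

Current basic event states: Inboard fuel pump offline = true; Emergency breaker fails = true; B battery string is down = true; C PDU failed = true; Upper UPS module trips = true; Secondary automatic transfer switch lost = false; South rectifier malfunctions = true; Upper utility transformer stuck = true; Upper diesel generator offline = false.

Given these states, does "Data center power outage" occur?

Yes

UPS chain down [AND]: Inboard fuel pump offline=occurs, B battery string is down=occurs → all inputs occur → occurs.
Utility feed inoperative [OR]: South rectifier malfunctions=occurs, Upper diesel generator offline=not → at least one input occurs → occurs.
Bus B down [AND]: Upper utility transformer stuck=occurs, UPS chain down=occurs, C PDU failed=occurs, Utility feed inoperative=occurs → all inputs occur → occurs.
Distribution tier inoperative [AND]: Upper UPS module trips=occurs, Bus B down=occurs → all inputs occur → occurs.
Bus A unavailable [AND]: Secondary automatic transfer switch lost=not, Emergency breaker fails=occurs → not all inputs occur → does not occur.
Data center power outage [OR]: Distribution tier inoperative=occurs, Bus A unavailable=not → at least one input occurs → occurs.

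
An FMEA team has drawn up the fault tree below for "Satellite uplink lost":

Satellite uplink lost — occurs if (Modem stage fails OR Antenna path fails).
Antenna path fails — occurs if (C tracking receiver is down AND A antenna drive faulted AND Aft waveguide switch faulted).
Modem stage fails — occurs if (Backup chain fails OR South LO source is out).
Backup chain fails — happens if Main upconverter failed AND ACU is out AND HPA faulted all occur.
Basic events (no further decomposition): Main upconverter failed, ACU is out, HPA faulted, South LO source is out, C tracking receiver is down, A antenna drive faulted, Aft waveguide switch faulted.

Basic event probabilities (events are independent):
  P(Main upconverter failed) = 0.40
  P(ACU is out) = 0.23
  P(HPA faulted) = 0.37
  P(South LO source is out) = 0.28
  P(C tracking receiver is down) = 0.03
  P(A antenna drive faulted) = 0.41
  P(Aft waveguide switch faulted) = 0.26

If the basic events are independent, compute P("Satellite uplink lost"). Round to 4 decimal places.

P(Backup chain fails) [AND] = 0.40 × 0.23 × 0.37 = 0.034040
P(Modem stage fails) [OR] = 1 − (1−0.034040) × (1−0.28) = 0.304509
P(Antenna path fails) [AND] = 0.03 × 0.41 × 0.26 = 0.003198
P(Satellite uplink lost) [OR] = 1 − (1−0.304509) × (1−0.003198) = 0.306733
Rounded to 4 decimal places: P(Satellite uplink lost) ≈ 0.3067.

0.3067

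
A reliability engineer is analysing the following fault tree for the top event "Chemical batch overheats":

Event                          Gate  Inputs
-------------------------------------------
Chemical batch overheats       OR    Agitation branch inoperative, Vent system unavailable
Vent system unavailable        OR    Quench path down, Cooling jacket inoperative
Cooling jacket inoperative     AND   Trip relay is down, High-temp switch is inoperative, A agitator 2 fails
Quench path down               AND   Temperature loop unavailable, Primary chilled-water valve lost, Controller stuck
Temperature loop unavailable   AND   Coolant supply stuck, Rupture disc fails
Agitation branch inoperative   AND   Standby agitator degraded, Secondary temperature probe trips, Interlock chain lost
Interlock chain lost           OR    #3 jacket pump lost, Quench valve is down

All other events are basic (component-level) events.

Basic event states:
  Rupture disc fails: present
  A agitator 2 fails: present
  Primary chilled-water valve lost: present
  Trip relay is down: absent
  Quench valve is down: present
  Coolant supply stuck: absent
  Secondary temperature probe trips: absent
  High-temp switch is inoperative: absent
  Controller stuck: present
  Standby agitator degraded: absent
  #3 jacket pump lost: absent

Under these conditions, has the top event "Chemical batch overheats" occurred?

Interlock chain lost [OR]: #3 jacket pump lost=not, Quench valve is down=occurs → at least one input occurs → occurs.
Agitation branch inoperative [AND]: Standby agitator degraded=not, Secondary temperature probe trips=not, Interlock chain lost=occurs → not all inputs occur → does not occur.
Temperature loop unavailable [AND]: Coolant supply stuck=not, Rupture disc fails=occurs → not all inputs occur → does not occur.
Quench path down [AND]: Temperature loop unavailable=not, Primary chilled-water valve lost=occurs, Controller stuck=occurs → not all inputs occur → does not occur.
Cooling jacket inoperative [AND]: Trip relay is down=not, High-temp switch is inoperative=not, A agitator 2 fails=occurs → not all inputs occur → does not occur.
Vent system unavailable [OR]: Quench path down=not, Cooling jacket inoperative=not → no input occurs → does not occur.
Chemical batch overheats [OR]: Agitation branch inoperative=not, Vent system unavailable=not → no input occurs → does not occur.

No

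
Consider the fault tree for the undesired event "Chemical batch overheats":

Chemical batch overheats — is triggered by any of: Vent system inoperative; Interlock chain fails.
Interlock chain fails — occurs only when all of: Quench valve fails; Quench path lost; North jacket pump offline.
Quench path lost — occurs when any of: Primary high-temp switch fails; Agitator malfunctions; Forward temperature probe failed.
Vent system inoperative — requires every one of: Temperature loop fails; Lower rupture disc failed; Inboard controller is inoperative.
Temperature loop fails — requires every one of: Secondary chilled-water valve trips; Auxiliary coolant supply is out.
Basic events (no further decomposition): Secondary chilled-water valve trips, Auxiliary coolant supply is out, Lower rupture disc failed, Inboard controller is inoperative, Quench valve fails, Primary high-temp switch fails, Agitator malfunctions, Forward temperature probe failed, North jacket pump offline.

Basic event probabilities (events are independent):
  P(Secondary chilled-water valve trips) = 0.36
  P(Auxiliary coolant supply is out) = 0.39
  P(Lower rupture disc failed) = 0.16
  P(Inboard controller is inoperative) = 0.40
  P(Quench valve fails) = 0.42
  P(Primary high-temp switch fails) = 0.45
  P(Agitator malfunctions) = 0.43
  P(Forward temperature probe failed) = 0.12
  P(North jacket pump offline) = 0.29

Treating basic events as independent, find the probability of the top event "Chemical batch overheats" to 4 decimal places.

P(Temperature loop fails) [AND] = 0.36 × 0.39 = 0.140400
P(Vent system inoperative) [AND] = 0.140400 × 0.16 × 0.40 = 0.008986
P(Quench path lost) [OR] = 1 − (1−0.45) × (1−0.43) × (1−0.12) = 0.724120
P(Interlock chain fails) [AND] = 0.42 × 0.724120 × 0.29 = 0.088198
P(Chemical batch overheats) [OR] = 1 − (1−0.008986) × (1−0.088198) = 0.096391
Rounded to 4 decimal places: P(Chemical batch overheats) ≈ 0.0964.

0.0964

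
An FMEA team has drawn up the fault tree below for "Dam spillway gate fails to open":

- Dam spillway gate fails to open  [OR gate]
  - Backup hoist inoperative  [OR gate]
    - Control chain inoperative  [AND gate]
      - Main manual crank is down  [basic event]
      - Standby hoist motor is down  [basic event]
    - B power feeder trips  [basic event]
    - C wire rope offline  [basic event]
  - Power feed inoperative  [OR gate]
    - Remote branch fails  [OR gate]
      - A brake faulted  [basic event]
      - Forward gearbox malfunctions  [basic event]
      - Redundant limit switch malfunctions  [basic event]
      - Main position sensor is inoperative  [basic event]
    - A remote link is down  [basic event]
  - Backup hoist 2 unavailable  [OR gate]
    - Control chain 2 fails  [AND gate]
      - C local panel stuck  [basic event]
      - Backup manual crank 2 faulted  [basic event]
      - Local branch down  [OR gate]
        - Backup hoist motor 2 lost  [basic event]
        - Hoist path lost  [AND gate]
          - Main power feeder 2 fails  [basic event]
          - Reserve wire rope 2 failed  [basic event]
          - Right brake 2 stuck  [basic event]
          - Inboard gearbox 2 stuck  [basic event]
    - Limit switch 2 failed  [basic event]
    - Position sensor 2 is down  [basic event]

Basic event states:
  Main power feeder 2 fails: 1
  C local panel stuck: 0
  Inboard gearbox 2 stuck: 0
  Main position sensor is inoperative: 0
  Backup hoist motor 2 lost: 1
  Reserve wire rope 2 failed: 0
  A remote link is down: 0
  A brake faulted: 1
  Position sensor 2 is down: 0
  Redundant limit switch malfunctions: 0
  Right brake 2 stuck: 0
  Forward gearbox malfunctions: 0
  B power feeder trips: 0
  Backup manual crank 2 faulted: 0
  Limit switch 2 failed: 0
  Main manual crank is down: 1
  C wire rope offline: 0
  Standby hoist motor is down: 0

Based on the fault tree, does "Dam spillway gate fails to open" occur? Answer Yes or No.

Control chain inoperative [AND]: Main manual crank is down=occurs, Standby hoist motor is down=not → not all inputs occur → does not occur.
Backup hoist inoperative [OR]: Control chain inoperative=not, B power feeder trips=not, C wire rope offline=not → no input occurs → does not occur.
Remote branch fails [OR]: A brake faulted=occurs, Forward gearbox malfunctions=not, Redundant limit switch malfunctions=not, Main position sensor is inoperative=not → at least one input occurs → occurs.
Power feed inoperative [OR]: Remote branch fails=occurs, A remote link is down=not → at least one input occurs → occurs.
Hoist path lost [AND]: Main power feeder 2 fails=occurs, Reserve wire rope 2 failed=not, Right brake 2 stuck=not, Inboard gearbox 2 stuck=not → not all inputs occur → does not occur.
Local branch down [OR]: Backup hoist motor 2 lost=occurs, Hoist path lost=not → at least one input occurs → occurs.
Control chain 2 fails [AND]: C local panel stuck=not, Backup manual crank 2 faulted=not, Local branch down=occurs → not all inputs occur → does not occur.
Backup hoist 2 unavailable [OR]: Control chain 2 fails=not, Limit switch 2 failed=not, Position sensor 2 is down=not → no input occurs → does not occur.
Dam spillway gate fails to open [OR]: Backup hoist inoperative=not, Power feed inoperative=occurs, Backup hoist 2 unavailable=not → at least one input occurs → occurs.

Yes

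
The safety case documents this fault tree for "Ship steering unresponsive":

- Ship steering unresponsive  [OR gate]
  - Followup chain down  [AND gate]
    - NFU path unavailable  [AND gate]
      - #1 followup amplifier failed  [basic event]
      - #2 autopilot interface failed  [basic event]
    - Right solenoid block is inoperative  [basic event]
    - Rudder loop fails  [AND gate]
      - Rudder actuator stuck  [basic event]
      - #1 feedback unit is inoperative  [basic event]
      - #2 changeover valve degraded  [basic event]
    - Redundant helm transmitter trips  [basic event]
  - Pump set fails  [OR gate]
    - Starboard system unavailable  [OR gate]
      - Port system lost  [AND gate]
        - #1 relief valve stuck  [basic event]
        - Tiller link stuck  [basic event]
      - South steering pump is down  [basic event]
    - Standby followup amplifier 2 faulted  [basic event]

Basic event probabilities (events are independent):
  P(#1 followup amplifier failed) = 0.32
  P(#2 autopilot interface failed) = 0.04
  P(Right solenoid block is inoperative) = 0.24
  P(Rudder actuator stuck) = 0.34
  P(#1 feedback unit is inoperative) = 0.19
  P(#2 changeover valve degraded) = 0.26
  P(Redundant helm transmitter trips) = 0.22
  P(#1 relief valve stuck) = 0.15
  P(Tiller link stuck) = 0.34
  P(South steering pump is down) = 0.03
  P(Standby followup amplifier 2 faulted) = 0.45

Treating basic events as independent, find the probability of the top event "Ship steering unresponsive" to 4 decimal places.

0.4937

P(NFU path unavailable) [AND] = 0.32 × 0.04 = 0.012800
P(Rudder loop fails) [AND] = 0.34 × 0.19 × 0.26 = 0.016796
P(Followup chain down) [AND] = 0.012800 × 0.24 × 0.016796 × 0.22 = 0.000011
P(Port system lost) [AND] = 0.15 × 0.34 = 0.051000
P(Starboard system unavailable) [OR] = 1 − (1−0.051000) × (1−0.03) = 0.079470
P(Pump set fails) [OR] = 1 − (1−0.079470) × (1−0.45) = 0.493709
P(Ship steering unresponsive) [OR] = 1 − (1−0.000011) × (1−0.493709) = 0.493715
Rounded to 4 decimal places: P(Ship steering unresponsive) ≈ 0.4937.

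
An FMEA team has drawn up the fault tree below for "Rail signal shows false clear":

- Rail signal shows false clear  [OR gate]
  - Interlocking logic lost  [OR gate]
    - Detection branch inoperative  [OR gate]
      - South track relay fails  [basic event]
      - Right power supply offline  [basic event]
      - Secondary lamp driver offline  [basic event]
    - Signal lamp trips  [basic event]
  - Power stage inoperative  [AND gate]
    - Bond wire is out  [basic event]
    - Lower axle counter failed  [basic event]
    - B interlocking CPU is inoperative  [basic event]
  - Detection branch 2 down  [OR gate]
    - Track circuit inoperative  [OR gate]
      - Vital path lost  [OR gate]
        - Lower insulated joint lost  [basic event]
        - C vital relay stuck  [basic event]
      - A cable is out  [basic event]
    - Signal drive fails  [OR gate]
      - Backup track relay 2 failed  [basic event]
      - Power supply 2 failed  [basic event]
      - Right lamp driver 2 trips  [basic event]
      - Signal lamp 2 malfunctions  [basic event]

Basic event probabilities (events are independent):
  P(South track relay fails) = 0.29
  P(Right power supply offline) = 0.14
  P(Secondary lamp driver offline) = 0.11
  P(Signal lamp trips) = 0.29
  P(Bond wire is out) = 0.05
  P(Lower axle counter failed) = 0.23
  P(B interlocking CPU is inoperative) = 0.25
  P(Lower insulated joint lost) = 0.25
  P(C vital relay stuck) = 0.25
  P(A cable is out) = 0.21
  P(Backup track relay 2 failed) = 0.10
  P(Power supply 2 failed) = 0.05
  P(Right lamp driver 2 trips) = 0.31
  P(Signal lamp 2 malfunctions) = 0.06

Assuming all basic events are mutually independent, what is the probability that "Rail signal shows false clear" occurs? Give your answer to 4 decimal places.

0.9052

P(Detection branch inoperative) [OR] = 1 − (1−0.29) × (1−0.14) × (1−0.11) = 0.456566
P(Interlocking logic lost) [OR] = 1 − (1−0.456566) × (1−0.29) = 0.614162
P(Power stage inoperative) [AND] = 0.05 × 0.23 × 0.25 = 0.002875
P(Vital path lost) [OR] = 1 − (1−0.25) × (1−0.25) = 0.437500
P(Track circuit inoperative) [OR] = 1 − (1−0.437500) × (1−0.21) = 0.555625
P(Signal drive fails) [OR] = 1 − (1−0.10) × (1−0.05) × (1−0.31) × (1−0.06) = 0.445447
P(Detection branch 2 down) [OR] = 1 − (1−0.555625) × (1−0.445447) = 0.753571
P(Rail signal shows false clear) [OR] = 1 − (1−0.614162) × (1−0.002875) × (1−0.753571) = 0.905192
Rounded to 4 decimal places: P(Rail signal shows false clear) ≈ 0.9052.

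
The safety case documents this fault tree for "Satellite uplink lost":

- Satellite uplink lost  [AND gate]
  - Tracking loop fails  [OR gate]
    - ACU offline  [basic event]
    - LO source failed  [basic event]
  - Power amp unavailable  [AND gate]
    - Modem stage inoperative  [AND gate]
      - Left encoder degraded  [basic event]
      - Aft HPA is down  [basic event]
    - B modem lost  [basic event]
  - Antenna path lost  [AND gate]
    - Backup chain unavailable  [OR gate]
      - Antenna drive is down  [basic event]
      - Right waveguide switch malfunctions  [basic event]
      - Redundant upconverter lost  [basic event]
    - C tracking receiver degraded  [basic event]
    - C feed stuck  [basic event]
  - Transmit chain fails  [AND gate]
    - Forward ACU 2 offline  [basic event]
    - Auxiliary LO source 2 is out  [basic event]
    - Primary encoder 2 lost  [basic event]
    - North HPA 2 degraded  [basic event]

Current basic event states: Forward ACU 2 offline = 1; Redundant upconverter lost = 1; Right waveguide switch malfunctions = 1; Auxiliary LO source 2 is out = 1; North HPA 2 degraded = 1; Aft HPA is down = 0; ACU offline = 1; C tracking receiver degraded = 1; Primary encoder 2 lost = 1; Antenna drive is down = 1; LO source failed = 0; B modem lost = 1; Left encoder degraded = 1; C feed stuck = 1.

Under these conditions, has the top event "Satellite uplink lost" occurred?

No

Tracking loop fails [OR]: ACU offline=occurs, LO source failed=not → at least one input occurs → occurs.
Modem stage inoperative [AND]: Left encoder degraded=occurs, Aft HPA is down=not → not all inputs occur → does not occur.
Power amp unavailable [AND]: Modem stage inoperative=not, B modem lost=occurs → not all inputs occur → does not occur.
Backup chain unavailable [OR]: Antenna drive is down=occurs, Right waveguide switch malfunctions=occurs, Redundant upconverter lost=occurs → at least one input occurs → occurs.
Antenna path lost [AND]: Backup chain unavailable=occurs, C tracking receiver degraded=occurs, C feed stuck=occurs → all inputs occur → occurs.
Transmit chain fails [AND]: Forward ACU 2 offline=occurs, Auxiliary LO source 2 is out=occurs, Primary encoder 2 lost=occurs, North HPA 2 degraded=occurs → all inputs occur → occurs.
Satellite uplink lost [AND]: Tracking loop fails=occurs, Power amp unavailable=not, Antenna path lost=occurs, Transmit chain fails=occurs → not all inputs occur → does not occur.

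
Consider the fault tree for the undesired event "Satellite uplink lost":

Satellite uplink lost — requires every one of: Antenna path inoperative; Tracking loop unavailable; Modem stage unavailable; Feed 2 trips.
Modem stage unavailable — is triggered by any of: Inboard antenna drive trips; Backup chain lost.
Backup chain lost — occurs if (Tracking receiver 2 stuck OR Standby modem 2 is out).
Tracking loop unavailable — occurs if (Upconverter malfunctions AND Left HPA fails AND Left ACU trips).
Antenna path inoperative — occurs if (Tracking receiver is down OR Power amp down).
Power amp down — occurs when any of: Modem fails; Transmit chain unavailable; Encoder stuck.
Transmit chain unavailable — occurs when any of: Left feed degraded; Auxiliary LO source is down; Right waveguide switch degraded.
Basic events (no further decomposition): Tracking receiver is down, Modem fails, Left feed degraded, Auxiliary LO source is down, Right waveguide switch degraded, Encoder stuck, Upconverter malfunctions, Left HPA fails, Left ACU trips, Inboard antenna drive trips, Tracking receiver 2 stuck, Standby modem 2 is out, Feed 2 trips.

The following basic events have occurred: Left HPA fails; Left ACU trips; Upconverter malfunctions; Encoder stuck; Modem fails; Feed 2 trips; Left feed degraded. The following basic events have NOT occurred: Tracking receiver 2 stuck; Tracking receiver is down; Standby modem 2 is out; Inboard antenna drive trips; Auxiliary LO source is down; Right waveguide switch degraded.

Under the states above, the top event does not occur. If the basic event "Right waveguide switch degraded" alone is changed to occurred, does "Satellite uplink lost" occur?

No

Counterfactual: set "Right waveguide switch degraded" to occurred.
Transmit chain unavailable [OR]: Left feed degraded=occurs, Auxiliary LO source is down=not, Right waveguide switch degraded=occurs → at least one input occurs → occurs.
Power amp down [OR]: Modem fails=occurs, Transmit chain unavailable=occurs, Encoder stuck=occurs → at least one input occurs → occurs.
Antenna path inoperative [OR]: Tracking receiver is down=not, Power amp down=occurs → at least one input occurs → occurs.
Tracking loop unavailable [AND]: Upconverter malfunctions=occurs, Left HPA fails=occurs, Left ACU trips=occurs → all inputs occur → occurs.
Backup chain lost [OR]: Tracking receiver 2 stuck=not, Standby modem 2 is out=not → no input occurs → does not occur.
Modem stage unavailable [OR]: Inboard antenna drive trips=not, Backup chain lost=not → no input occurs → does not occur.
Satellite uplink lost [AND]: Antenna path inoperative=occurs, Tracking loop unavailable=occurs, Modem stage unavailable=not, Feed 2 trips=occurs → not all inputs occur → does not occur.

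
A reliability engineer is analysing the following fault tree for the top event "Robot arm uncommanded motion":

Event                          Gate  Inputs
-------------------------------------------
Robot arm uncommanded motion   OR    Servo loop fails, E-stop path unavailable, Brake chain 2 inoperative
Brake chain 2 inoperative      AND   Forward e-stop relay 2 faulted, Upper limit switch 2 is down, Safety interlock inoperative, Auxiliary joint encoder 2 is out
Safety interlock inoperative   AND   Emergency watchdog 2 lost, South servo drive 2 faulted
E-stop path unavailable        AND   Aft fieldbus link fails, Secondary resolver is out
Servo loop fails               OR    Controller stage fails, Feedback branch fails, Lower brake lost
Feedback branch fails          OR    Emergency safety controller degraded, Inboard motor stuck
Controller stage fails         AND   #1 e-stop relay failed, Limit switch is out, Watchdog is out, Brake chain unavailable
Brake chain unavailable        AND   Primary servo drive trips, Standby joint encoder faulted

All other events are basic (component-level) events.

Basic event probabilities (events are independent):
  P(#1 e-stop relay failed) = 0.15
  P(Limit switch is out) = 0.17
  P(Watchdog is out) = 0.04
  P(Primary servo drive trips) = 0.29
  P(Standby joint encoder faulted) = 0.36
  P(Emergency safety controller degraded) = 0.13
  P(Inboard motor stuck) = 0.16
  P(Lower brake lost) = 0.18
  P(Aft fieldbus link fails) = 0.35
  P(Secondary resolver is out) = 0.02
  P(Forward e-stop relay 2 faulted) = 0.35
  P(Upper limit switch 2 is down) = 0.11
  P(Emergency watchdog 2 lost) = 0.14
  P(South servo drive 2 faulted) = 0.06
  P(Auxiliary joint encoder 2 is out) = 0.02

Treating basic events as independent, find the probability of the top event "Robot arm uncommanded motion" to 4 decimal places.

P(Brake chain unavailable) [AND] = 0.29 × 0.36 = 0.104400
P(Controller stage fails) [AND] = 0.15 × 0.17 × 0.04 × 0.104400 = 0.000106
P(Feedback branch fails) [OR] = 1 − (1−0.13) × (1−0.16) = 0.269200
P(Servo loop fails) [OR] = 1 − (1−0.000106) × (1−0.269200) × (1−0.18) = 0.400808
P(E-stop path unavailable) [AND] = 0.35 × 0.02 = 0.007000
P(Safety interlock inoperative) [AND] = 0.14 × 0.06 = 0.008400
P(Brake chain 2 inoperative) [AND] = 0.35 × 0.11 × 0.008400 × 0.02 = 0.000006
P(Robot arm uncommanded motion) [OR] = 1 − (1−0.400808) × (1−0.007000) × (1−0.000006) = 0.405006
Rounded to 4 decimal places: P(Robot arm uncommanded motion) ≈ 0.4050.

0.4050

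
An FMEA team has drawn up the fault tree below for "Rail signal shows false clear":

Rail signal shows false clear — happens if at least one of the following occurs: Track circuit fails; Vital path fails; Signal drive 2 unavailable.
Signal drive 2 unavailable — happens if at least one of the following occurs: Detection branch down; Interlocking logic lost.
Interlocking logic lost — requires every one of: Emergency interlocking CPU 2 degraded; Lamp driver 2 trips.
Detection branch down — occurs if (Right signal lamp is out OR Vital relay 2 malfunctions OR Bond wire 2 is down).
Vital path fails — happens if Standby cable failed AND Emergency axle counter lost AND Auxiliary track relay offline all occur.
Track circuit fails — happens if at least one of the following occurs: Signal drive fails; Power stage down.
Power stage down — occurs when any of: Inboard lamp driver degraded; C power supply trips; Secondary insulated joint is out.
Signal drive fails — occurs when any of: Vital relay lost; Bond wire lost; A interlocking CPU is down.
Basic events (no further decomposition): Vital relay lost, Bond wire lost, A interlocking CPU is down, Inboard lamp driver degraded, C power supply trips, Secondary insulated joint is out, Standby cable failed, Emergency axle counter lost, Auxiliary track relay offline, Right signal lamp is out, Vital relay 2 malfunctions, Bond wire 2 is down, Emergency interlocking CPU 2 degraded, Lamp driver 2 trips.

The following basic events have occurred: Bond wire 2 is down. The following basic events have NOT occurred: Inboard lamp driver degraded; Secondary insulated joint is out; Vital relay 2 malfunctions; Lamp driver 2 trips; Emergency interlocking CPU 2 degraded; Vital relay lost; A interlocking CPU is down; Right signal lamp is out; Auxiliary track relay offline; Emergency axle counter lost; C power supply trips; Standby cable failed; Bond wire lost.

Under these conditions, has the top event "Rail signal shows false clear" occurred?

Yes

Signal drive fails [OR]: Vital relay lost=not, Bond wire lost=not, A interlocking CPU is down=not → no input occurs → does not occur.
Power stage down [OR]: Inboard lamp driver degraded=not, C power supply trips=not, Secondary insulated joint is out=not → no input occurs → does not occur.
Track circuit fails [OR]: Signal drive fails=not, Power stage down=not → no input occurs → does not occur.
Vital path fails [AND]: Standby cable failed=not, Emergency axle counter lost=not, Auxiliary track relay offline=not → not all inputs occur → does not occur.
Detection branch down [OR]: Right signal lamp is out=not, Vital relay 2 malfunctions=not, Bond wire 2 is down=occurs → at least one input occurs → occurs.
Interlocking logic lost [AND]: Emergency interlocking CPU 2 degraded=not, Lamp driver 2 trips=not → not all inputs occur → does not occur.
Signal drive 2 unavailable [OR]: Detection branch down=occurs, Interlocking logic lost=not → at least one input occurs → occurs.
Rail signal shows false clear [OR]: Track circuit fails=not, Vital path fails=not, Signal drive 2 unavailable=occurs → at least one input occurs → occurs.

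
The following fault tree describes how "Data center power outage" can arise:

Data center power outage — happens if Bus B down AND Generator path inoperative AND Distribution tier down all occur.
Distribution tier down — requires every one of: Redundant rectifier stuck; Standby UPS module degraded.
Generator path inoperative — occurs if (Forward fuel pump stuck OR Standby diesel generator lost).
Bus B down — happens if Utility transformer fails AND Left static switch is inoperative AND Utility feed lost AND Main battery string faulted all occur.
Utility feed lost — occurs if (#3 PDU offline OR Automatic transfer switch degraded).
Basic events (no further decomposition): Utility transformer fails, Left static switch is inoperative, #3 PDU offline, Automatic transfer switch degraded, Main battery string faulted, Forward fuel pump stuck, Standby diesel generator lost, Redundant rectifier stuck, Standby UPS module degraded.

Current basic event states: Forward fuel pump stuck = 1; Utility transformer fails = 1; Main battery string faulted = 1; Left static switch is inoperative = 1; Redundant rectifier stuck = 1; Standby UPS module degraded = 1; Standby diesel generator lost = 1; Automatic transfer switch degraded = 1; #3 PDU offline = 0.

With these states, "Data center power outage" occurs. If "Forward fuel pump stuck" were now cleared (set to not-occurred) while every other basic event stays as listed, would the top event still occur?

Yes

Counterfactual: set "Forward fuel pump stuck" to not occurred.
Utility feed lost [OR]: #3 PDU offline=not, Automatic transfer switch degraded=occurs → at least one input occurs → occurs.
Bus B down [AND]: Utility transformer fails=occurs, Left static switch is inoperative=occurs, Utility feed lost=occurs, Main battery string faulted=occurs → all inputs occur → occurs.
Generator path inoperative [OR]: Forward fuel pump stuck=not, Standby diesel generator lost=occurs → at least one input occurs → occurs.
Distribution tier down [AND]: Redundant rectifier stuck=occurs, Standby UPS module degraded=occurs → all inputs occur → occurs.
Data center power outage [AND]: Bus B down=occurs, Generator path inoperative=occurs, Distribution tier down=occurs → all inputs occur → occurs.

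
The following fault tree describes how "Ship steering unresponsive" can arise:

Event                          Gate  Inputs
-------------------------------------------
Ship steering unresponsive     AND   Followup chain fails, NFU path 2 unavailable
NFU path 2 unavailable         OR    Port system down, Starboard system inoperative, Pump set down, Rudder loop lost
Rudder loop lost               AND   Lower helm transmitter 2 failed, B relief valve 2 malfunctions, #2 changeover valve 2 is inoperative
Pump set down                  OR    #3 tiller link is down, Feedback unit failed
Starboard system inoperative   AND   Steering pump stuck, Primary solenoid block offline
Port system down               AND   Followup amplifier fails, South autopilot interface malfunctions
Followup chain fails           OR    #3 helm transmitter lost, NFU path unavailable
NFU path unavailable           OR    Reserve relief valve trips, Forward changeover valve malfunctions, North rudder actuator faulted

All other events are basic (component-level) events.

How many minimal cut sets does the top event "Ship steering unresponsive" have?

NFU path unavailable [OR]: union of children's cut sets → 3 cut set(s).
Followup chain fails [OR]: union of children's cut sets → 4 cut set(s).
Port system down [AND]: one cut set from each child combined → 1 × 1 = 1 cut set(s).
Starboard system inoperative [AND]: one cut set from each child combined → 1 × 1 = 1 cut set(s).
Pump set down [OR]: union of children's cut sets → 2 cut set(s).
Rudder loop lost [AND]: one cut set from each child combined → 1 × 1 × 1 = 1 cut set(s).
NFU path 2 unavailable [OR]: union of children's cut sets → 5 cut set(s).
Ship steering unresponsive [AND]: one cut set from each child combined → 4 × 5 = 20 cut set(s).

20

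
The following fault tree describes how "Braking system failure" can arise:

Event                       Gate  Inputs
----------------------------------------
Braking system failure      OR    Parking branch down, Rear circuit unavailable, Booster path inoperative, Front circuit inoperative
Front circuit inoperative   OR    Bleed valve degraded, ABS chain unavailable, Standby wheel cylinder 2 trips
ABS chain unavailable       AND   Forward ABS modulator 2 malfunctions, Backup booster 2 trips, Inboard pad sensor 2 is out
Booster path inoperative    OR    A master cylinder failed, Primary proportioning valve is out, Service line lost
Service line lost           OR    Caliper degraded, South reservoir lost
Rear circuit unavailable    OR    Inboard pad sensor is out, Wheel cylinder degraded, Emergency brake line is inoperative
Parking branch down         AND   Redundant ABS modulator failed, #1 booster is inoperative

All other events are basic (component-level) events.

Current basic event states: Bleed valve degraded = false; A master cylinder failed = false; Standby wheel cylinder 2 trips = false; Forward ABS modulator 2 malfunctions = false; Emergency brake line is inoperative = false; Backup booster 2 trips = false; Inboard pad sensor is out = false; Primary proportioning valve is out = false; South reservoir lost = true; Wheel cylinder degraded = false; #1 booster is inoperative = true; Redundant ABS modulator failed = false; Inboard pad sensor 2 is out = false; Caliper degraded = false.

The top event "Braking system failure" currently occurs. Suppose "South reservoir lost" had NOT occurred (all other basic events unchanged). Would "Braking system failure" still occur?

No

Counterfactual: set "South reservoir lost" to not occurred.
Parking branch down [AND]: Redundant ABS modulator failed=not, #1 booster is inoperative=occurs → not all inputs occur → does not occur.
Rear circuit unavailable [OR]: Inboard pad sensor is out=not, Wheel cylinder degraded=not, Emergency brake line is inoperative=not → no input occurs → does not occur.
Service line lost [OR]: Caliper degraded=not, South reservoir lost=not → no input occurs → does not occur.
Booster path inoperative [OR]: A master cylinder failed=not, Primary proportioning valve is out=not, Service line lost=not → no input occurs → does not occur.
ABS chain unavailable [AND]: Forward ABS modulator 2 malfunctions=not, Backup booster 2 trips=not, Inboard pad sensor 2 is out=not → not all inputs occur → does not occur.
Front circuit inoperative [OR]: Bleed valve degraded=not, ABS chain unavailable=not, Standby wheel cylinder 2 trips=not → no input occurs → does not occur.
Braking system failure [OR]: Parking branch down=not, Rear circuit unavailable=not, Booster path inoperative=not, Front circuit inoperative=not → no input occurs → does not occur.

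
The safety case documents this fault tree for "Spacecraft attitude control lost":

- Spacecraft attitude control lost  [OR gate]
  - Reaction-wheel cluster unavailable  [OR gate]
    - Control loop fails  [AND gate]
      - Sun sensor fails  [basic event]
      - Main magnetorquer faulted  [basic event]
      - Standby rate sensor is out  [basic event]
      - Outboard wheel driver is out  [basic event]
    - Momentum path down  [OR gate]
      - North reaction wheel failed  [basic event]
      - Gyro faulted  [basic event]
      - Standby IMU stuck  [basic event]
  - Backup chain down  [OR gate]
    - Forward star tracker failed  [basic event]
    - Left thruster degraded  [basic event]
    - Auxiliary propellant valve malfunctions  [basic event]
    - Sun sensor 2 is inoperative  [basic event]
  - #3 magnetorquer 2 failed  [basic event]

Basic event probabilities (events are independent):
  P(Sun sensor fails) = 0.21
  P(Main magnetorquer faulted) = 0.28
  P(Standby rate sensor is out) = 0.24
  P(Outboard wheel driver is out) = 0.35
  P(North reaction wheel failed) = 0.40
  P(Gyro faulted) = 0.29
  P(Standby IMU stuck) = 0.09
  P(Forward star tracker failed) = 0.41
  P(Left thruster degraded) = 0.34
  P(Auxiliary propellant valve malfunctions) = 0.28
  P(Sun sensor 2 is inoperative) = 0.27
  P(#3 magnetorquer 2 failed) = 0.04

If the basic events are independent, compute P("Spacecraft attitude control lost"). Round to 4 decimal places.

P(Control loop fails) [AND] = 0.21 × 0.28 × 0.24 × 0.35 = 0.004939
P(Momentum path down) [OR] = 1 − (1−0.40) × (1−0.29) × (1−0.09) = 0.612340
P(Reaction-wheel cluster unavailable) [OR] = 1 − (1−0.004939) × (1−0.612340) = 0.614255
P(Backup chain down) [OR] = 1 − (1−0.41) × (1−0.34) × (1−0.28) × (1−0.27) = 0.795331
P(Spacecraft attitude control lost) [OR] = 1 − (1−0.614255) × (1−0.795331) × (1−0.04) = 0.924208
Rounded to 4 decimal places: P(Spacecraft attitude control lost) ≈ 0.9242.

0.9242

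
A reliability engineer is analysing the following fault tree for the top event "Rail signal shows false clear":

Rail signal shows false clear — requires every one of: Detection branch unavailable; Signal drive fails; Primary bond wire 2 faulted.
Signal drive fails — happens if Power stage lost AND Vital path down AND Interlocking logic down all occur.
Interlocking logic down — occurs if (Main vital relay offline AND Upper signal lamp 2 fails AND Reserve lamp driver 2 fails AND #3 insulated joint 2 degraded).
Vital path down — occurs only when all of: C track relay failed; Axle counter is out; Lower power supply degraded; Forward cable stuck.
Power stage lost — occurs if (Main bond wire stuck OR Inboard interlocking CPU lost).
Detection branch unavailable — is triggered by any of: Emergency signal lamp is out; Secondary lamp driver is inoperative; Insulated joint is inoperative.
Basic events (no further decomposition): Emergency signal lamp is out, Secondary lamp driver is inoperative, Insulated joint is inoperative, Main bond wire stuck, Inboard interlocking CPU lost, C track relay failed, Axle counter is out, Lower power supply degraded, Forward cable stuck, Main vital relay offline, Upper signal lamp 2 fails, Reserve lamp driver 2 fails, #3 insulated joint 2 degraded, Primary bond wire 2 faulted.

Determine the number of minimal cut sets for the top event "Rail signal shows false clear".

6

Detection branch unavailable [OR]: union of children's cut sets → 3 cut set(s).
Power stage lost [OR]: union of children's cut sets → 2 cut set(s).
Vital path down [AND]: one cut set from each child combined → 1 × 1 × 1 × 1 = 1 cut set(s).
Interlocking logic down [AND]: one cut set from each child combined → 1 × 1 × 1 × 1 = 1 cut set(s).
Signal drive fails [AND]: one cut set from each child combined → 2 × 1 × 1 = 2 cut set(s).
Rail signal shows false clear [AND]: one cut set from each child combined → 3 × 2 × 1 = 6 cut set(s).
Minimal cut sets: {#3 insulated joint 2 degraded, Axle counter is out, C track relay failed, Emergency signal lamp is out, Forward cable stuck, Lower power supply degraded, Main bond wire stuck, Main vital relay offline, Primary bond wire 2 faulted, Reserve lamp driver 2 fails, Upper signal lamp 2 fails}; {#3 insulated joint 2 degraded, Axle counter is out, C track relay failed, Emergency signal lamp is out, Forward cable stuck, Inboard interlocking CPU lost, Lower power supply degraded, Main vital relay offline, Primary bond wire 2 faulted, Reserve lamp driver 2 fails, Upper signal lamp 2 fails}; {#3 insulated joint 2 degraded, Axle counter is out, C track relay failed, Forward cable stuck, Lower power supply degraded, Main bond wire stuck, Main vital relay offline, Primary bond wire 2 faulted, Reserve lamp driver 2 fails, Secondary lamp driver is inoperative, Upper signal lamp 2 fails}; {#3 insulated joint 2 degraded, Axle counter is out, C track relay failed, Forward cable stuck, Inboard interlocking CPU lost, Lower power supply degraded, Main vital relay offline, Primary bond wire 2 faulted, Reserve lamp driver 2 fails, Secondary lamp driver is inoperative, Upper signal lamp 2 fails}; {#3 insulated joint 2 degraded, Axle counter is out, C track relay failed, Forward cable stuck, Insulated joint is inoperative, Lower power supply degraded, Main bond wire stuck, Main vital relay offline, Primary bond wire 2 faulted, Reserve lamp driver 2 fails, Upper signal lamp 2 fails}; {#3 insulated joint 2 degraded, Axle counter is out, C track relay failed, Forward cable stuck, Inboard interlocking CPU lost, Insulated joint is inoperative, Lower power supply degraded, Main vital relay offline, Primary bond wire 2 faulted, Reserve lamp driver 2 fails, Upper signal lamp 2 fails}.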